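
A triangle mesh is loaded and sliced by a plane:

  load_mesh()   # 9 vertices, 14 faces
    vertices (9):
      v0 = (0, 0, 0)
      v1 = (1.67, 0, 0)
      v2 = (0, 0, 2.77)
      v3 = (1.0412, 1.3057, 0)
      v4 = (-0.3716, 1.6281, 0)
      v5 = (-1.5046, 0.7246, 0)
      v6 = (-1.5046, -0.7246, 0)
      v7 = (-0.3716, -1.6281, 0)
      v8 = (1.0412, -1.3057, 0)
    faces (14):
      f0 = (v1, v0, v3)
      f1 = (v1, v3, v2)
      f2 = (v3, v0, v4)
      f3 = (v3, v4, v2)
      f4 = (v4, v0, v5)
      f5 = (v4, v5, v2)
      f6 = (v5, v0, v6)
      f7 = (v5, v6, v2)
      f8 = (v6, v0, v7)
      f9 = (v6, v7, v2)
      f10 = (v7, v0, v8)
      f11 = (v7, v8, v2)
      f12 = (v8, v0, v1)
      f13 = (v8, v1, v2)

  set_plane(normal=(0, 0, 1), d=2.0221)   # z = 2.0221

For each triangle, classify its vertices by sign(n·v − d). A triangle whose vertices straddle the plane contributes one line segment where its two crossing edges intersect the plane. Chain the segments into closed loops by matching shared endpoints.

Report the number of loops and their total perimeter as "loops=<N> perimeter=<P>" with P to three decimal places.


Straddling triangles (7 of 14):
  (v1,v3,v2) [--+] → (0.281124, 0.352539, 2.0221)–(0.4509, 0, 2.0221)  len=0.3913
  (v3,v4,v2) [--+] → (-0.100332, 0.439587, 2.0221)–(0.281124, 0.352539, 2.0221)  len=0.3913
  (v4,v5,v2) [--+] → (-0.406242, 0.195642, 2.0221)–(-0.100332, 0.439587, 2.0221)  len=0.3913
  (v5,v6,v2) [--+] → (-0.406242, -0.195642, 2.0221)–(-0.406242, 0.195642, 2.0221)  len=0.3913
  (v6,v7,v2) [--+] → (-0.100332, -0.439587, 2.0221)–(-0.406242, -0.195642, 2.0221)  len=0.3913
  (v7,v8,v2) [--+] → (0.281124, -0.352539, 2.0221)–(-0.100332, -0.439587, 2.0221)  len=0.3913
  (v8,v1,v2) [--+] → (0.4509, 0, 2.0221)–(0.281124, -0.352539, 2.0221)  len=0.3913

Chained into 1 loop(s):
  loop 1: 7 segments, perimeter = 2.7389
Total perimeter = 2.739

loops=1 perimeter=2.739


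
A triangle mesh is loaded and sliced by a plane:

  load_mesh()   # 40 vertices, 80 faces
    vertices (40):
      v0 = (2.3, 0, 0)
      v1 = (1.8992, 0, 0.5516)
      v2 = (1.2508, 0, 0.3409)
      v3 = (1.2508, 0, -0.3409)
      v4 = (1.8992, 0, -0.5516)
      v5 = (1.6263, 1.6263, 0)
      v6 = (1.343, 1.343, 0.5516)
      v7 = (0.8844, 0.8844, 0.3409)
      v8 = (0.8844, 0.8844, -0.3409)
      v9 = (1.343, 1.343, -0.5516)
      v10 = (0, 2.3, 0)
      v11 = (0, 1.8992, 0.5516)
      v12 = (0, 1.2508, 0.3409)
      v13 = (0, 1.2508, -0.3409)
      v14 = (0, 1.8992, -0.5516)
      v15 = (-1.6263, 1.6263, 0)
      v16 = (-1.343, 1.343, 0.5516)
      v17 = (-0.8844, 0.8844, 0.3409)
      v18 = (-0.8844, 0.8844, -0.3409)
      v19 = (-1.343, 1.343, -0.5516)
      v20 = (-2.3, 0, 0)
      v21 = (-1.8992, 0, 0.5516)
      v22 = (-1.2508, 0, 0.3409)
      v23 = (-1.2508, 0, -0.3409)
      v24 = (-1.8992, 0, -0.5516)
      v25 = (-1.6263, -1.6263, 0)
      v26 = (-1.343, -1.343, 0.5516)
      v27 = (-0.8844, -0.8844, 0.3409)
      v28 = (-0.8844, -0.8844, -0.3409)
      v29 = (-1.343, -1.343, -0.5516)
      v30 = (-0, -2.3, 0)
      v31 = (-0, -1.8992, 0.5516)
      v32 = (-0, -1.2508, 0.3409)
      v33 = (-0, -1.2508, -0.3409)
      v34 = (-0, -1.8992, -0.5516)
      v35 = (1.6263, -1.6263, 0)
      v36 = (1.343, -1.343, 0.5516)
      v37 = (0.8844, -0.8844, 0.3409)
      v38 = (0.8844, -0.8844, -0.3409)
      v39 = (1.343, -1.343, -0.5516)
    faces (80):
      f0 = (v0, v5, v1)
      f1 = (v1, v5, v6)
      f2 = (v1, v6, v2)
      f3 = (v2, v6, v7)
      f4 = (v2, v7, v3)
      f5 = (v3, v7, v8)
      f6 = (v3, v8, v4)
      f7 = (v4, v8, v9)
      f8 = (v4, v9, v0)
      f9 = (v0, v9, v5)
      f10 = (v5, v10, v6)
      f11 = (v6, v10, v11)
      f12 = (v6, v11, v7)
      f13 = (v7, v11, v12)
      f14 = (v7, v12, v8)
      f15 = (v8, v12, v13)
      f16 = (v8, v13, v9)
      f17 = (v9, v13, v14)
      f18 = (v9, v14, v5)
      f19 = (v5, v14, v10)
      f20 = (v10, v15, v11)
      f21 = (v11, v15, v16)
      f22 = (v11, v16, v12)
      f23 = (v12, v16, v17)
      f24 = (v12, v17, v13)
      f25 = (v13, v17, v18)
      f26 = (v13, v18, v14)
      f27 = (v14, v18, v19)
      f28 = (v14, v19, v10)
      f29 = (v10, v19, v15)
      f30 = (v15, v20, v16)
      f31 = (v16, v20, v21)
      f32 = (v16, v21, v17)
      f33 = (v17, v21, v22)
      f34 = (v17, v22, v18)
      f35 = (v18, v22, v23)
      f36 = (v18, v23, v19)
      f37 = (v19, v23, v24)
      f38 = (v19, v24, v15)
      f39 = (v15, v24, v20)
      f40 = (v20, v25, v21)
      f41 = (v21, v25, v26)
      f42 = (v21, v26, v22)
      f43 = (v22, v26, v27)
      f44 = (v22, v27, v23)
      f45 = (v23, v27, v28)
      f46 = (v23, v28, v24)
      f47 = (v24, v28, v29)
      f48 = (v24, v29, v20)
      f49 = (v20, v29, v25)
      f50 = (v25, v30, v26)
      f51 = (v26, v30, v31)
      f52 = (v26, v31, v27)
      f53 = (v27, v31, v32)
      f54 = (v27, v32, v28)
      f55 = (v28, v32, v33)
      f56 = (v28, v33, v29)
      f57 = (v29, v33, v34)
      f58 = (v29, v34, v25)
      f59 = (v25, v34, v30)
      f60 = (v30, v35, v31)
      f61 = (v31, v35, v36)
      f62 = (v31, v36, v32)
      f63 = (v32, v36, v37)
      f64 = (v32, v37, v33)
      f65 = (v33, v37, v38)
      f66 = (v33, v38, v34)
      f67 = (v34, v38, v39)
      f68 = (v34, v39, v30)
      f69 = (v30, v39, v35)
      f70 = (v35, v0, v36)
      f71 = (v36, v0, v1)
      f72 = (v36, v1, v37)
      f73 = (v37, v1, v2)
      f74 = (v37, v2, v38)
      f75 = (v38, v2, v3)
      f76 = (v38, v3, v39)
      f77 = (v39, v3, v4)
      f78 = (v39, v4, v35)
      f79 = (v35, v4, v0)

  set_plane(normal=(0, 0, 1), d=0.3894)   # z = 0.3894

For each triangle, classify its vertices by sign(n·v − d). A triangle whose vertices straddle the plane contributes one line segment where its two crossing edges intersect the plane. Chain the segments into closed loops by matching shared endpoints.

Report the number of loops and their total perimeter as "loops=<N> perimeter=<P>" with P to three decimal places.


Straddling triangles (32 of 80):
  (v0,v5,v1) [--+] → (1.81895, 0.478219, 0.3894)–(2.01706, 0, 0.3894)  len=0.5176
  (v1,v5,v6) [+-+] → (1.81895, 0.478219, 0.3894)–(1.42631, 1.42631, 0.3894)  len=1.0262
  (v1,v6,v2) [++-] → (1.27202, 0.309139, 0.3894)–(1.40005, 0, 0.3894)  len=0.3346
  (v2,v6,v7) [-+-] → (1.27202, 0.309139, 0.3894)–(0.989963, 0.989963, 0.3894)  len=0.7369
  (v5,v10,v6) [--+] → (0.948086, 1.62441, 0.3894)–(1.42631, 1.42631, 0.3894)  len=0.5176
  (v6,v10,v11) [+-+] → (0.948086, 1.62441, 0.3894)–(0, 2.01706, 0.3894)  len=1.0262
  (v6,v11,v7) [++-] → (0.680824, 1.11799, 0.3894)–(0.989963, 0.989963, 0.3894)  len=0.3346
  (v7,v11,v12) [-+-] → (0.680824, 1.11799, 0.3894)–(0, 1.40005, 0.3894)  len=0.7369
  (v10,v15,v11) [--+] → (-0.478219, 1.81895, 0.3894)–(0, 2.01706, 0.3894)  len=0.5176
  (v11,v15,v16) [+-+] → (-0.478219, 1.81895, 0.3894)–(-1.42631, 1.42631, 0.3894)  len=1.0262
  (v11,v16,v12) [++-] → (-0.309139, 1.27202, 0.3894)–(0, 1.40005, 0.3894)  len=0.3346
  (v12,v16,v17) [-+-] → (-0.309139, 1.27202, 0.3894)–(-0.989963, 0.989963, 0.3894)  len=0.7369
  (v15,v20,v16) [--+] → (-1.62441, 0.948086, 0.3894)–(-1.42631, 1.42631, 0.3894)  len=0.5176
  (v16,v20,v21) [+-+] → (-1.62441, 0.948086, 0.3894)–(-2.01706, 0, 0.3894)  len=1.0262
  (v16,v21,v17) [++-] → (-1.11799, 0.680824, 0.3894)–(-0.989963, 0.989963, 0.3894)  len=0.3346
  (v17,v21,v22) [-+-] → (-1.11799, 0.680824, 0.3894)–(-1.40005, 0, 0.3894)  len=0.7369
  (v20,v25,v21) [--+] → (-1.81895, -0.478219, 0.3894)–(-2.01706, 0, 0.3894)  len=0.5176
  (v21,v25,v26) [+-+] → (-1.81895, -0.478219, 0.3894)–(-1.42631, -1.42631, 0.3894)  len=1.0262
  (v21,v26,v22) [++-] → (-1.27202, -0.309139, 0.3894)–(-1.40005, 0, 0.3894)  len=0.3346
  (v22,v26,v27) [-+-] → (-1.27202, -0.309139, 0.3894)–(-0.989963, -0.989963, 0.3894)  len=0.7369
  (v25,v30,v26) [--+] → (-0.948086, -1.62441, 0.3894)–(-1.42631, -1.42631, 0.3894)  len=0.5176
  (v26,v30,v31) [+-+] → (-0.948086, -1.62441, 0.3894)–(0, -2.01706, 0.3894)  len=1.0262
  (v26,v31,v27) [++-] → (-0.680824, -1.11799, 0.3894)–(-0.989963, -0.989963, 0.3894)  len=0.3346
  (v27,v31,v32) [-+-] → (-0.680824, -1.11799, 0.3894)–(0, -1.40005, 0.3894)  len=0.7369
  (v30,v35,v31) [--+] → (0.478219, -1.81895, 0.3894)–(0, -2.01706, 0.3894)  len=0.5176
  (v31,v35,v36) [+-+] → (0.478219, -1.81895, 0.3894)–(1.42631, -1.42631, 0.3894)  len=1.0262
  (v31,v36,v32) [++-] → (0.309139, -1.27202, 0.3894)–(0, -1.40005, 0.3894)  len=0.3346
  (v32,v36,v37) [-+-] → (0.309139, -1.27202, 0.3894)–(0.989963, -0.989963, 0.3894)  len=0.7369
  (v35,v0,v36) [--+] → (1.62441, -0.948086, 0.3894)–(1.42631, -1.42631, 0.3894)  len=0.5176
  (v36,v0,v1) [+-+] → (1.62441, -0.948086, 0.3894)–(2.01706, 0, 0.3894)  len=1.0262
  (v36,v1,v37) [++-] → (1.11799, -0.680824, 0.3894)–(0.989963, -0.989963, 0.3894)  len=0.3346
  (v37,v1,v2) [-+-] → (1.11799, -0.680824, 0.3894)–(1.40005, 0, 0.3894)  len=0.7369

Chained into 2 loop(s):
  loop 1: 16 segments, perimeter = 12.3504
  loop 2: 16 segments, perimeter = 8.5723
Total perimeter = 20.923

loops=2 perimeter=20.923


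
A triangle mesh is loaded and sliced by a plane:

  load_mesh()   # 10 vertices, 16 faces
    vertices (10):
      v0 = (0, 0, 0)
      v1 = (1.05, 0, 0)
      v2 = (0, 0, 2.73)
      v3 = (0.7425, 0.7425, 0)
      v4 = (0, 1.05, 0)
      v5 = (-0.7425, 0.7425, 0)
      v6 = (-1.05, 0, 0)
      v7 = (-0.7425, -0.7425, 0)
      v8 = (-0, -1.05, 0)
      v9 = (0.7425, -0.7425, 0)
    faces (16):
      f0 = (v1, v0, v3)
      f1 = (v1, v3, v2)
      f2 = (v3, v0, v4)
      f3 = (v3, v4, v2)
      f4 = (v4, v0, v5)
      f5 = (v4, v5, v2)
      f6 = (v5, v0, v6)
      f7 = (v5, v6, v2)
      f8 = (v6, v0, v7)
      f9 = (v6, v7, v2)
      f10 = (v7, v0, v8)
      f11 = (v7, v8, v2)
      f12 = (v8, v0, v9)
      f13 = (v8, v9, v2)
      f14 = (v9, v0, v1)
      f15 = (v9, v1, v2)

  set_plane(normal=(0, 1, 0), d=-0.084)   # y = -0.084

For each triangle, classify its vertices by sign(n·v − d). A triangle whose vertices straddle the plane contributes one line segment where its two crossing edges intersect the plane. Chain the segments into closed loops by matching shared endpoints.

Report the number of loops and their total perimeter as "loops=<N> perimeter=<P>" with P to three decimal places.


Straddling triangles (8 of 16):
  (v6,v0,v7) [++-] → (-0.084, -0.084, 0)–(-1.01521, -0.084, 0)  len=0.9312
  (v6,v7,v2) [+-+] → (-1.01521, -0.084, 0)–(-0.084, -0.084, 2.42115)  len=2.5941
  (v7,v0,v8) [-+-] → (-0.084, -0.084, 0)–(0, -0.084, 0)  len=0.0840
  (v7,v8,v2) [--+] → (0, -0.084, 2.5116)–(-0.084, -0.084, 2.42115)  len=0.1234
  (v8,v0,v9) [-+-] → (0, -0.084, 0)–(0.084, -0.084, 0)  len=0.0840
  (v8,v9,v2) [--+] → (0.084, -0.084, 2.42115)–(0, -0.084, 2.5116)  len=0.1234
  (v9,v0,v1) [-++] → (0.084, -0.084, 0)–(1.01521, -0.084, 0)  len=0.9312
  (v9,v1,v2) [-++] → (1.01521, -0.084, 0)–(0.084, -0.084, 2.42115)  len=2.5941

Chained into 1 loop(s):
  loop 1: 8 segments, perimeter = 7.4654
Total perimeter = 7.465

loops=1 perimeter=7.465


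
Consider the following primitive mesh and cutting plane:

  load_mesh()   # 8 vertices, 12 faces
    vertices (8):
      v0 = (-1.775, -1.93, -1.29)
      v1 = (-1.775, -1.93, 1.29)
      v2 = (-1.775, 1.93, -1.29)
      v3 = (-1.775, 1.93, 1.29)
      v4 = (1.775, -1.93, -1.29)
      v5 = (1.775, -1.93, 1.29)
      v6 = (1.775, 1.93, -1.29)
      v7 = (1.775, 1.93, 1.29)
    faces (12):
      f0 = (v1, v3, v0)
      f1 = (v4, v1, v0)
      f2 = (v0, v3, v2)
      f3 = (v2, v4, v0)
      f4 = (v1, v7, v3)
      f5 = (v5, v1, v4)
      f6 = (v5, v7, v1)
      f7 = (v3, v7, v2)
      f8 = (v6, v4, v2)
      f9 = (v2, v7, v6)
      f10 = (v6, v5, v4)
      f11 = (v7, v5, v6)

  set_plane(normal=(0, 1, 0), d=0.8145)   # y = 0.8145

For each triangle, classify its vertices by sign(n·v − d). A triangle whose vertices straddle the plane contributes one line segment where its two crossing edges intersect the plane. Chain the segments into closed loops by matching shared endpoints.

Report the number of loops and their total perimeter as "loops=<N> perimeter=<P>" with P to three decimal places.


loops=1 perimeter=12.260

Straddling triangles (8 of 12):
  (v1,v3,v0) [-+-] → (-1.775, 0.8145, 1.29)–(-1.775, 0.8145, 0.544407)  len=0.7456
  (v0,v3,v2) [-++] → (-1.775, 0.8145, 0.544407)–(-1.775, 0.8145, -1.29)  len=1.8344
  (v2,v4,v0) [+--] → (-0.749087, 0.8145, -1.29)–(-1.775, 0.8145, -1.29)  len=1.0259
  (v1,v7,v3) [-++] → (0.749087, 0.8145, 1.29)–(-1.775, 0.8145, 1.29)  len=2.5241
  (v5,v7,v1) [-+-] → (1.775, 0.8145, 1.29)–(0.749087, 0.8145, 1.29)  len=1.0259
  (v6,v4,v2) [+-+] → (1.775, 0.8145, -1.29)–(-0.749087, 0.8145, -1.29)  len=2.5241
  (v6,v5,v4) [+--] → (1.775, 0.8145, -0.544407)–(1.775, 0.8145, -1.29)  len=0.7456
  (v7,v5,v6) [+-+] → (1.775, 0.8145, 1.29)–(1.775, 0.8145, -0.544407)  len=1.8344

Chained into 1 loop(s):
  loop 1: 8 segments, perimeter = 12.2600
Total perimeter = 12.260


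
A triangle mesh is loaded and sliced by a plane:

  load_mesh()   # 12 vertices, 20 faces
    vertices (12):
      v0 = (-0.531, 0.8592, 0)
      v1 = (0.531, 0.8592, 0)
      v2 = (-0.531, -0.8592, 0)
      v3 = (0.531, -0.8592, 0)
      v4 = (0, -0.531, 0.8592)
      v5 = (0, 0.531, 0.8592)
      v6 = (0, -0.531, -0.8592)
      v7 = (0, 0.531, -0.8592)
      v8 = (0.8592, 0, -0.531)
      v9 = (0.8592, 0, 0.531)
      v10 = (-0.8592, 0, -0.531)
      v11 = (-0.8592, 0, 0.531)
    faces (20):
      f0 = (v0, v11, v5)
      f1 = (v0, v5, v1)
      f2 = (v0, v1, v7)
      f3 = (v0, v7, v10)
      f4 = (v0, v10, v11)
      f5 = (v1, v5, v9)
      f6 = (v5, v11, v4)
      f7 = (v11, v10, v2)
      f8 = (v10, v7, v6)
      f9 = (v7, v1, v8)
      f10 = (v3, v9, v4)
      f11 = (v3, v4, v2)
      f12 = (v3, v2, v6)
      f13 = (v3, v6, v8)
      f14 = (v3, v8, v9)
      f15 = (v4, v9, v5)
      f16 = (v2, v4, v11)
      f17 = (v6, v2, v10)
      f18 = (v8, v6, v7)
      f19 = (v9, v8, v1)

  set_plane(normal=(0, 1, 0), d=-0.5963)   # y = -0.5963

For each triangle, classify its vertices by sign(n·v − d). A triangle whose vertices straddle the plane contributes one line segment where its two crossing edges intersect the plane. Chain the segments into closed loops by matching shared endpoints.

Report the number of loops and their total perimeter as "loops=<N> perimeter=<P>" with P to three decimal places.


loops=1 perimeter=4.047

Straddling triangles (8 of 20):
  (v11,v10,v2) [++-] → (-0.631423, -0.5963, -0.162477)–(-0.631423, -0.5963, 0.162477)  len=0.3250
  (v3,v9,v4) [-++] → (0.631423, -0.5963, 0.162477)–(0.10565, -0.5963, 0.68825)  len=0.7436
  (v3,v4,v2) [-+-] → (0.10565, -0.5963, 0.68825)–(-0.10565, -0.5963, 0.68825)  len=0.2113
  (v3,v2,v6) [--+] → (-0.10565, -0.5963, -0.68825)–(0.10565, -0.5963, -0.68825)  len=0.2113
  (v3,v6,v8) [-++] → (0.10565, -0.5963, -0.68825)–(0.631423, -0.5963, -0.162477)  len=0.7436
  (v3,v8,v9) [-++] → (0.631423, -0.5963, -0.162477)–(0.631423, -0.5963, 0.162477)  len=0.3250
  (v2,v4,v11) [-++] → (-0.10565, -0.5963, 0.68825)–(-0.631423, -0.5963, 0.162477)  len=0.7436
  (v6,v2,v10) [+-+] → (-0.10565, -0.5963, -0.68825)–(-0.631423, -0.5963, -0.162477)  len=0.7436

Chained into 1 loop(s):
  loop 1: 8 segments, perimeter = 4.0467
Total perimeter = 4.047


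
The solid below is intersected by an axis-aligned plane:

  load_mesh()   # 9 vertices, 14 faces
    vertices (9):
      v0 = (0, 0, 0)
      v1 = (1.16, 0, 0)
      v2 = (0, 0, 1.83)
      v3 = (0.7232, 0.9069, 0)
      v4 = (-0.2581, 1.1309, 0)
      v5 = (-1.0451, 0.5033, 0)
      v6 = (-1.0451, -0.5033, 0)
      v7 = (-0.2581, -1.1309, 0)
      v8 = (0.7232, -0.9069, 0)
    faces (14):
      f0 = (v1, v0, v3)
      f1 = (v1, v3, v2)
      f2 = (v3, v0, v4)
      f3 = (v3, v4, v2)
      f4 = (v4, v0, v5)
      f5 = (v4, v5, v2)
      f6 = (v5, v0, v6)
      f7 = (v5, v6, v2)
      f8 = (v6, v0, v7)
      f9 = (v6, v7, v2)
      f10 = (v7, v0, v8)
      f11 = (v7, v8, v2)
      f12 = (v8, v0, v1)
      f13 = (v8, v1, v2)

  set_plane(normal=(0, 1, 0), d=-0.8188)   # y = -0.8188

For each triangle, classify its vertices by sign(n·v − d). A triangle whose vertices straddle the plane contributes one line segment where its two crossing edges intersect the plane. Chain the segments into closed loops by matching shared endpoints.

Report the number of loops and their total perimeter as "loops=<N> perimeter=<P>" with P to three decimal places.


Straddling triangles (6 of 14):
  (v6,v0,v7) [++-] → (-0.186871, -0.8188, 0)–(-0.649468, -0.8188, 0)  len=0.4626
  (v6,v7,v2) [+-+] → (-0.649468, -0.8188, 0)–(-0.186871, -0.8188, 0.505034)  len=0.6849
  (v7,v0,v8) [-+-] → (-0.186871, -0.8188, 0)–(0.652945, -0.8188, 0)  len=0.8398
  (v7,v8,v2) [--+] → (0.652945, -0.8188, 0.177774)–(-0.186871, -0.8188, 0.505034)  len=0.9013
  (v8,v0,v1) [-++] → (0.652945, -0.8188, 0)–(0.765633, -0.8188, 0)  len=0.1127
  (v8,v1,v2) [-++] → (0.765633, -0.8188, 0)–(0.652945, -0.8188, 0.177774)  len=0.2105

Chained into 1 loop(s):
  loop 1: 6 segments, perimeter = 3.2118
Total perimeter = 3.212

loops=1 perimeter=3.212


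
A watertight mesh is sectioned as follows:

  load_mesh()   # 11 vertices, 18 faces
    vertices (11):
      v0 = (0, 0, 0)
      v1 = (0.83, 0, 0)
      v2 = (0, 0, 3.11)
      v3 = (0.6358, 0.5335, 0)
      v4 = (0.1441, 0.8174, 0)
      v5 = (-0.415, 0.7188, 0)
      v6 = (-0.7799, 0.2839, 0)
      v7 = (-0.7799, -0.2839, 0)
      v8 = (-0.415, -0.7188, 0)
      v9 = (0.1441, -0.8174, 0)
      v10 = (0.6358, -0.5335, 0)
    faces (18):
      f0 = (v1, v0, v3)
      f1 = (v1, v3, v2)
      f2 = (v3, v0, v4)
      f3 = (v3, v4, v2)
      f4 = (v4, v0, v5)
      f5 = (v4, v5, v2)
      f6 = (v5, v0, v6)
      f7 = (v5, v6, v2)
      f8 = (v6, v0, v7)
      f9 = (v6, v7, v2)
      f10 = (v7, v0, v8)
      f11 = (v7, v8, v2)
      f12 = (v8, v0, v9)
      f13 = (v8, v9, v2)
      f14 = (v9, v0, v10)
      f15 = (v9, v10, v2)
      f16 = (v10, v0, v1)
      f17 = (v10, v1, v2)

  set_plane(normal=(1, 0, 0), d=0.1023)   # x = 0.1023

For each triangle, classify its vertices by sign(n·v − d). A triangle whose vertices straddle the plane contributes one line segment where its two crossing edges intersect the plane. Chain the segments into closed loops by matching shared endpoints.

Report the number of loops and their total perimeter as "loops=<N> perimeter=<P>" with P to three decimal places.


loops=1 perimeter=7.328

Straddling triangles (12 of 18):
  (v1,v0,v3) [+-+] → (0.1023, 0, 0)–(0.1023, 0.08584, 0)  len=0.0858
  (v1,v3,v2) [++-] → (0.1023, 0.08584, 2.6096)–(0.1023, 0, 2.72668)  len=0.1452
  (v3,v0,v4) [+-+] → (0.1023, 0.08584, 0)–(0.1023, 0.580292, 0)  len=0.4945
  (v3,v4,v2) [++-] → (0.1023, 0.580292, 0.902137)–(0.1023, 0.08584, 2.6096)  len=1.7776
  (v4,v0,v5) [+--] → (0.1023, 0.580292, 0)–(0.1023, 0.810028, 0)  len=0.2297
  (v4,v5,v2) [+--] → (0.1023, 0.810028, 0)–(0.1023, 0.580292, 0.902137)  len=0.9309
  (v8,v0,v9) [--+] → (0.1023, -0.580292, 0)–(0.1023, -0.810028, 0)  len=0.2297
  (v8,v9,v2) [-+-] → (0.1023, -0.810028, 0)–(0.1023, -0.580292, 0.902137)  len=0.9309
  (v9,v0,v10) [+-+] → (0.1023, -0.580292, 0)–(0.1023, -0.08584, 0)  len=0.4945
  (v9,v10,v2) [++-] → (0.1023, -0.08584, 2.6096)–(0.1023, -0.580292, 0.902137)  len=1.7776
  (v10,v0,v1) [+-+] → (0.1023, -0.08584, 0)–(0.1023, 0, 0)  len=0.0858
  (v10,v1,v2) [++-] → (0.1023, 0, 2.72668)–(0.1023, -0.08584, 2.6096)  len=0.1452

Chained into 1 loop(s):
  loop 1: 12 segments, perimeter = 7.3275
Total perimeter = 7.328


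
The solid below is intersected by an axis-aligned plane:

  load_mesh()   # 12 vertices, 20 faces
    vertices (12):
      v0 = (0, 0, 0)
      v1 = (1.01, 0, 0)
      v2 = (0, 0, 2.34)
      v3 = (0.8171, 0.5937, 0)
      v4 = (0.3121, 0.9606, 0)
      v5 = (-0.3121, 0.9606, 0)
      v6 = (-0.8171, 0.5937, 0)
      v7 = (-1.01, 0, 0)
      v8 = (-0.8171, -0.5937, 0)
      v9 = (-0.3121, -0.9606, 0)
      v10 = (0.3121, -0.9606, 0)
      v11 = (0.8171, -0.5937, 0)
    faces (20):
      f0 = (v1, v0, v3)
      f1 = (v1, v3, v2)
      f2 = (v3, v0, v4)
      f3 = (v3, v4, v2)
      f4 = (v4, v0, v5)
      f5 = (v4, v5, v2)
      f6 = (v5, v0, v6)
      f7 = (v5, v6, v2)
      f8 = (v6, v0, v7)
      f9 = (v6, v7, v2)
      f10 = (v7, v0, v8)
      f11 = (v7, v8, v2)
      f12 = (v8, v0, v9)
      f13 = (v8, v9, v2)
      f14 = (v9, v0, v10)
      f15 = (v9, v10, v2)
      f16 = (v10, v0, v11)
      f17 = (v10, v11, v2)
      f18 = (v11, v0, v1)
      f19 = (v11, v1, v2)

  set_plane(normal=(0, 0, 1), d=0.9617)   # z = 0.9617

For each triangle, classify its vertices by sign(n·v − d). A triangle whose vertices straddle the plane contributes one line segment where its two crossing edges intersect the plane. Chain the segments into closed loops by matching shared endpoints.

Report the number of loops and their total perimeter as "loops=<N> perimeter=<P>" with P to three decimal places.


Straddling triangles (10 of 20):
  (v1,v3,v2) [--+] → (0.481286, 0.349699, 0.9617)–(0.594907, 0, 0.9617)  len=0.3677
  (v3,v4,v2) [--+] → (0.183832, 0.56581, 0.9617)–(0.481286, 0.349699, 0.9617)  len=0.3677
  (v4,v5,v2) [--+] → (-0.183832, 0.56581, 0.9617)–(0.183832, 0.56581, 0.9617)  len=0.3677
  (v5,v6,v2) [--+] → (-0.481286, 0.349699, 0.9617)–(-0.183832, 0.56581, 0.9617)  len=0.3677
  (v6,v7,v2) [--+] → (-0.594907, 0, 0.9617)–(-0.481286, 0.349699, 0.9617)  len=0.3677
  (v7,v8,v2) [--+] → (-0.481286, -0.349699, 0.9617)–(-0.594907, 0, 0.9617)  len=0.3677
  (v8,v9,v2) [--+] → (-0.183832, -0.56581, 0.9617)–(-0.481286, -0.349699, 0.9617)  len=0.3677
  (v9,v10,v2) [--+] → (0.183832, -0.56581, 0.9617)–(-0.183832, -0.56581, 0.9617)  len=0.3677
  (v10,v11,v2) [--+] → (0.481286, -0.349699, 0.9617)–(0.183832, -0.56581, 0.9617)  len=0.3677
  (v11,v1,v2) [--+] → (0.594907, 0, 0.9617)–(0.481286, -0.349699, 0.9617)  len=0.3677

Chained into 1 loop(s):
  loop 1: 10 segments, perimeter = 3.6768
Total perimeter = 3.677

loops=1 perimeter=3.677


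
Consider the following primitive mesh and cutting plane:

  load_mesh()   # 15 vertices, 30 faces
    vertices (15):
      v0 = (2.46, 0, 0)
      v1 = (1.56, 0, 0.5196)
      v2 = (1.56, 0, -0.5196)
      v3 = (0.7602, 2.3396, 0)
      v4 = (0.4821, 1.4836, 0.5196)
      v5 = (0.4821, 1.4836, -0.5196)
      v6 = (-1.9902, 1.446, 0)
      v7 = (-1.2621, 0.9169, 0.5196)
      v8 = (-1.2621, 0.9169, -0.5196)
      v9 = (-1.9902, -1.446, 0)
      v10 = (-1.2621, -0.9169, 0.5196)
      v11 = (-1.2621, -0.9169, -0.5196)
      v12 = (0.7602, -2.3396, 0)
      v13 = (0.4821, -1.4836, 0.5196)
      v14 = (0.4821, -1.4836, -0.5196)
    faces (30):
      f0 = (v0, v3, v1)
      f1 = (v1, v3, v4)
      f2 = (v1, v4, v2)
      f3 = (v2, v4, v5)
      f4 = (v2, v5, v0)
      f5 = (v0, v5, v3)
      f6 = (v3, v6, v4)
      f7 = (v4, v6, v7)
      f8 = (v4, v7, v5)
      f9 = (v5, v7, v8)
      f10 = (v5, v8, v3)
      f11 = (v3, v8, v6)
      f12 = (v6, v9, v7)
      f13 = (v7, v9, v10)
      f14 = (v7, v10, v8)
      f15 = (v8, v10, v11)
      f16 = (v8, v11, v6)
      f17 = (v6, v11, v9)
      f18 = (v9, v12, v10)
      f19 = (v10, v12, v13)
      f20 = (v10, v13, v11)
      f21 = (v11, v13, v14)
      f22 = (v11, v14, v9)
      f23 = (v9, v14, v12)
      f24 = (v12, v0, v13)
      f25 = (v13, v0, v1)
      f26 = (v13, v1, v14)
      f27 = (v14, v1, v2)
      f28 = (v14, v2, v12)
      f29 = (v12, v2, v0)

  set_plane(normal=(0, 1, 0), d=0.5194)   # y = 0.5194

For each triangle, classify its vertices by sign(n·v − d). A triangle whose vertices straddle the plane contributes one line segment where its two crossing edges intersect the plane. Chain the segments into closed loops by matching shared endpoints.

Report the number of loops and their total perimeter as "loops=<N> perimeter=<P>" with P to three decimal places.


loops=2 perimeter=5.946

Straddling triangles (12 of 30):
  (v0,v3,v1) [-+-] → (2.08264, 0.5194, 0)–(1.38244, 0.5194, 0.404247)  len=0.8085
  (v1,v3,v4) [-++] → (1.38244, 0.5194, 0.404247)–(1.18263, 0.5194, 0.5196)  len=0.2307
  (v1,v4,v2) [-+-] → (1.18263, 0.5194, 0.5196)–(1.18263, 0.5194, -0.155782)  len=0.6754
  (v2,v4,v5) [-++] → (1.18263, 0.5194, -0.155782)–(1.18263, 0.5194, -0.5196)  len=0.3638
  (v2,v5,v0) [-+-] → (1.18263, 0.5194, -0.5196)–(1.76755, 0.5194, -0.181909)  len=0.6754
  (v0,v5,v3) [-++] → (1.76755, 0.5194, -0.181909)–(2.08264, 0.5194, 0)  len=0.3638
  (v6,v9,v7) [+-+] → (-1.9902, 0.5194, 0)–(-1.38458, 0.5194, 0.43219)  len=0.7440
  (v7,v9,v10) [+--] → (-1.38458, 0.5194, 0.43219)–(-1.2621, 0.5194, 0.5196)  len=0.1505
  (v7,v10,v8) [+-+] → (-1.2621, 0.5194, 0.5196)–(-1.2621, 0.5194, -0.29434)  len=0.8139
  (v8,v10,v11) [+--] → (-1.2621, 0.5194, -0.29434)–(-1.2621, 0.5194, -0.5196)  len=0.2253
  (v8,v11,v6) [+-+] → (-1.2621, 0.5194, -0.5196)–(-1.70468, 0.5194, -0.203759)  len=0.5437
  (v6,v11,v9) [+--] → (-1.70468, 0.5194, -0.203759)–(-1.9902, 0.5194, 0)  len=0.3508

Chained into 2 loop(s):
  loop 1: 6 segments, perimeter = 3.1177
  loop 2: 6 segments, perimeter = 2.8282
Total perimeter = 5.946


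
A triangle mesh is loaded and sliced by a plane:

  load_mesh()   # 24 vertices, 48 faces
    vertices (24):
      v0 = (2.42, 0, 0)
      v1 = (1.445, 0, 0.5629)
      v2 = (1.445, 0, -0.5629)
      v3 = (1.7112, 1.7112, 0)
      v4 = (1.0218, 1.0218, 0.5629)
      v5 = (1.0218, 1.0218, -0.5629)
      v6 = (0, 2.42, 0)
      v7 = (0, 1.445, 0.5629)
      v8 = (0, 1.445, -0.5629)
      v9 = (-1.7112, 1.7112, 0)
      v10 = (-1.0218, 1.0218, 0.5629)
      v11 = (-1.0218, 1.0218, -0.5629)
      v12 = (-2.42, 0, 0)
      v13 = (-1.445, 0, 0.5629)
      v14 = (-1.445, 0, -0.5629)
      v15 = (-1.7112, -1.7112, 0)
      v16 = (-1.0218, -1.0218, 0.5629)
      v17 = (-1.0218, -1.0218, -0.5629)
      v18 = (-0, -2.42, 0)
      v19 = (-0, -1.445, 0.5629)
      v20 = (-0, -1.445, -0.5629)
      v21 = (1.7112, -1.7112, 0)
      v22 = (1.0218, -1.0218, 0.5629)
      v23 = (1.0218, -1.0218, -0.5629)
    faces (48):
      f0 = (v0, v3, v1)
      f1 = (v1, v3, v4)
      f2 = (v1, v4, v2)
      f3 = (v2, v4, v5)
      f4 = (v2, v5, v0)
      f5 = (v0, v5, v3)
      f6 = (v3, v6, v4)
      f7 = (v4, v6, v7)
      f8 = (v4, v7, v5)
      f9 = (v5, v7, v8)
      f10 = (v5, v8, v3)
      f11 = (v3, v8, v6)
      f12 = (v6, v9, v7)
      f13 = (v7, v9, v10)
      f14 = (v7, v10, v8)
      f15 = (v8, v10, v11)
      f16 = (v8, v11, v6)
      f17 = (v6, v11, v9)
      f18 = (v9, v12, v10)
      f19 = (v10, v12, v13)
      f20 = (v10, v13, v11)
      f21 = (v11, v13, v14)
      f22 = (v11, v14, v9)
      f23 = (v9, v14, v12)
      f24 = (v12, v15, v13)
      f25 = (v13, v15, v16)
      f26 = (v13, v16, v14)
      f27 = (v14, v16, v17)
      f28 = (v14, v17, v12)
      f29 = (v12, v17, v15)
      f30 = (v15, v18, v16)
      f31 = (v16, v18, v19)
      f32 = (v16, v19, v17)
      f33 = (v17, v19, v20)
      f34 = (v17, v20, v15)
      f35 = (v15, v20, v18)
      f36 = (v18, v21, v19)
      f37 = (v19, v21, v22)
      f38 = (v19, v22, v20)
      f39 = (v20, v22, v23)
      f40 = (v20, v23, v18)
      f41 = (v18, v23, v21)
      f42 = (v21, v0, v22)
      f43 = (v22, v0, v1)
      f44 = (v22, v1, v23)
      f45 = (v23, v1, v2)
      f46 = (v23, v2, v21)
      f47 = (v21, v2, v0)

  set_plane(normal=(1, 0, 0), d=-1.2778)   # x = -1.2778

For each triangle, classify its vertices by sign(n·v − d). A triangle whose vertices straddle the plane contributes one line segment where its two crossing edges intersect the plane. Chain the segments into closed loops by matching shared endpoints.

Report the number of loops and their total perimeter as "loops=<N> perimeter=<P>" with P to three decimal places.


loops=2 perimeter=8.678

Straddling triangles (16 of 48):
  (v6,v9,v7) [+-+] → (-1.2778, 1.89072, 0)–(-1.2778, 1.64378, 0.142567)  len=0.2851
  (v7,v9,v10) [+-+] → (-1.2778, 1.64378, 0.142567)–(-1.2778, 1.2778, 0.353874)  len=0.4226
  (v6,v11,v9) [++-] → (-1.2778, 1.2778, -0.353874)–(-1.2778, 1.89072, 0)  len=0.7077
  (v9,v12,v10) [--+] → (-1.2778, 0.834716, 0.459837)–(-1.2778, 1.2778, 0.353874)  len=0.4556
  (v10,v12,v13) [+--] → (-1.2778, 0.834716, 0.459837)–(-1.2778, 0.403698, 0.5629)  len=0.4432
  (v10,v13,v11) [+-+] → (-1.2778, 0.403698, 0.5629)–(-1.2778, 0.403698, 0.118113)  len=0.4448
  (v11,v13,v14) [+--] → (-1.2778, 0.403698, 0.118113)–(-1.2778, 0.403698, -0.5629)  len=0.6810
  (v11,v14,v9) [+--] → (-1.2778, 0.403698, -0.5629)–(-1.2778, 1.2778, -0.353874)  len=0.8987
  (v13,v15,v16) [--+] → (-1.2778, -1.2778, 0.353874)–(-1.2778, -0.403698, 0.5629)  len=0.8987
  (v13,v16,v14) [-+-] → (-1.2778, -0.403698, 0.5629)–(-1.2778, -0.403698, -0.118113)  len=0.6810
  (v14,v16,v17) [-++] → (-1.2778, -0.403698, -0.118113)–(-1.2778, -0.403698, -0.5629)  len=0.4448
  (v14,v17,v12) [-+-] → (-1.2778, -0.403698, -0.5629)–(-1.2778, -0.834716, -0.459837)  len=0.4432
  (v12,v17,v15) [-+-] → (-1.2778, -0.834716, -0.459837)–(-1.2778, -1.2778, -0.353874)  len=0.4556
  (v15,v18,v16) [-++] → (-1.2778, -1.89072, 0)–(-1.2778, -1.2778, 0.353874)  len=0.7077
  (v17,v20,v15) [++-] → (-1.2778, -1.64378, -0.142567)–(-1.2778, -1.2778, -0.353874)  len=0.4226
  (v15,v20,v18) [-++] → (-1.2778, -1.64378, -0.142567)–(-1.2778, -1.89072, 0)  len=0.2851

Chained into 2 loop(s):
  loop 1: 8 segments, perimeter = 4.3388
  loop 2: 8 segments, perimeter = 4.3388
Total perimeter = 8.678


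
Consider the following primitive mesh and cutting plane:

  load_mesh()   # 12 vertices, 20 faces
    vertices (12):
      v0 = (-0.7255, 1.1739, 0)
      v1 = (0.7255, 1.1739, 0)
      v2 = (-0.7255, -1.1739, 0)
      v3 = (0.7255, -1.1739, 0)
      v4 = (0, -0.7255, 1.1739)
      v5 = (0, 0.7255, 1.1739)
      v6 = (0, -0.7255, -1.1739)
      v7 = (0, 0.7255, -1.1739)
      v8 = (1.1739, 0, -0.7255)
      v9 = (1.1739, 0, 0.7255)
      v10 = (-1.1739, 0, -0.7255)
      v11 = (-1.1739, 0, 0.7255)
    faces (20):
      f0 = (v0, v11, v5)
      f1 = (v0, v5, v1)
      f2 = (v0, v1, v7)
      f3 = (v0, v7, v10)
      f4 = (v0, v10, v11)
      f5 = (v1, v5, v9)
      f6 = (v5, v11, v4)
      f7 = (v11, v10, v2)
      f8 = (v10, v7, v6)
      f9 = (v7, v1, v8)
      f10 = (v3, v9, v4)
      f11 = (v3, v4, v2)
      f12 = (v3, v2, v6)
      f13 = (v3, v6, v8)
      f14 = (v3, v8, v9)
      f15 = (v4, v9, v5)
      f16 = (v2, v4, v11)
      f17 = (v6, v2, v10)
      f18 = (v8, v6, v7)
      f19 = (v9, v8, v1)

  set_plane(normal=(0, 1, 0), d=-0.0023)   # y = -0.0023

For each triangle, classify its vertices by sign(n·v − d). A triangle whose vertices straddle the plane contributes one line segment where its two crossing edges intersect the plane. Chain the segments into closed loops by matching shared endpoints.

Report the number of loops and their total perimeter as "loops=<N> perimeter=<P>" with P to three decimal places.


Straddling triangles (10 of 20):
  (v5,v11,v4) [++-] → (-1.17018, -0.0023, 0.726922)–(0, -0.0023, 1.1739)  len=1.2526
  (v11,v10,v2) [++-] → (-1.17302, -0.0023, -0.724079)–(-1.17302, -0.0023, 0.724079)  len=1.4482
  (v10,v7,v6) [++-] → (0, -0.0023, -1.1739)–(-1.17018, -0.0023, -0.726922)  len=1.2526
  (v3,v9,v4) [-+-] → (1.17302, -0.0023, 0.724079)–(1.17018, -0.0023, 0.726922)  len=0.0040
  (v3,v6,v8) [--+] → (1.17018, -0.0023, -0.726922)–(1.17302, -0.0023, -0.724079)  len=0.0040
  (v3,v8,v9) [-++] → (1.17302, -0.0023, -0.724079)–(1.17302, -0.0023, 0.724079)  len=1.4482
  (v4,v9,v5) [-++] → (1.17018, -0.0023, 0.726922)–(0, -0.0023, 1.1739)  len=1.2526
  (v2,v4,v11) [--+] → (-1.17018, -0.0023, 0.726922)–(-1.17302, -0.0023, 0.724079)  len=0.0040
  (v6,v2,v10) [--+] → (-1.17302, -0.0023, -0.724079)–(-1.17018, -0.0023, -0.726922)  len=0.0040
  (v8,v6,v7) [+-+] → (1.17018, -0.0023, -0.726922)–(0, -0.0023, -1.1739)  len=1.2526

Chained into 1 loop(s):
  loop 1: 10 segments, perimeter = 7.9230
Total perimeter = 7.923

loops=1 perimeter=7.923


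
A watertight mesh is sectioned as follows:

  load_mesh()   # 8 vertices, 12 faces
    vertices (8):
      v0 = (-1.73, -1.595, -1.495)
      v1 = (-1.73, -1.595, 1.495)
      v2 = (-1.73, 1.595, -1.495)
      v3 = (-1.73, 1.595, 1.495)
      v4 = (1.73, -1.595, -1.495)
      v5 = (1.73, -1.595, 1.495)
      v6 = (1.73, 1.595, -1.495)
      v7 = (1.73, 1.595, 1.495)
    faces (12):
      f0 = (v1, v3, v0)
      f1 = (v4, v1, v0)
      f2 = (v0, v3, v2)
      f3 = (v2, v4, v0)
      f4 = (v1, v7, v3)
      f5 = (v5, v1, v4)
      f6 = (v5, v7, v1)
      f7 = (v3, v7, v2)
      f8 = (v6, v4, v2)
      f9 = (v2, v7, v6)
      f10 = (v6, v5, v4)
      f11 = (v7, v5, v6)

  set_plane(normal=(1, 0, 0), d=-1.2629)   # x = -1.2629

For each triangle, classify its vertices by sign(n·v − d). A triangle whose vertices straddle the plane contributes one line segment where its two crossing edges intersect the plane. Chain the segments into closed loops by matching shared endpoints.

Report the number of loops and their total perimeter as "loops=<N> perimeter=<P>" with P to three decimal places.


Straddling triangles (8 of 12):
  (v4,v1,v0) [+--] → (-1.2629, -1.595, 1.09135)–(-1.2629, -1.595, -1.495)  len=2.5863
  (v2,v4,v0) [-+-] → (-1.2629, 1.16435, -1.495)–(-1.2629, -1.595, -1.495)  len=2.7593
  (v1,v7,v3) [-+-] → (-1.2629, -1.16435, 1.495)–(-1.2629, 1.595, 1.495)  len=2.7593
  (v5,v1,v4) [+-+] → (-1.2629, -1.595, 1.495)–(-1.2629, -1.595, 1.09135)  len=0.4037
  (v5,v7,v1) [++-] → (-1.2629, -1.16435, 1.495)–(-1.2629, -1.595, 1.495)  len=0.4307
  (v3,v7,v2) [-+-] → (-1.2629, 1.595, 1.495)–(-1.2629, 1.595, -1.09135)  len=2.5863
  (v6,v4,v2) [++-] → (-1.2629, 1.16435, -1.495)–(-1.2629, 1.595, -1.495)  len=0.4307
  (v2,v7,v6) [-++] → (-1.2629, 1.595, -1.09135)–(-1.2629, 1.595, -1.495)  len=0.4037

Chained into 1 loop(s):
  loop 1: 8 segments, perimeter = 12.3600
Total perimeter = 12.360

loops=1 perimeter=12.360


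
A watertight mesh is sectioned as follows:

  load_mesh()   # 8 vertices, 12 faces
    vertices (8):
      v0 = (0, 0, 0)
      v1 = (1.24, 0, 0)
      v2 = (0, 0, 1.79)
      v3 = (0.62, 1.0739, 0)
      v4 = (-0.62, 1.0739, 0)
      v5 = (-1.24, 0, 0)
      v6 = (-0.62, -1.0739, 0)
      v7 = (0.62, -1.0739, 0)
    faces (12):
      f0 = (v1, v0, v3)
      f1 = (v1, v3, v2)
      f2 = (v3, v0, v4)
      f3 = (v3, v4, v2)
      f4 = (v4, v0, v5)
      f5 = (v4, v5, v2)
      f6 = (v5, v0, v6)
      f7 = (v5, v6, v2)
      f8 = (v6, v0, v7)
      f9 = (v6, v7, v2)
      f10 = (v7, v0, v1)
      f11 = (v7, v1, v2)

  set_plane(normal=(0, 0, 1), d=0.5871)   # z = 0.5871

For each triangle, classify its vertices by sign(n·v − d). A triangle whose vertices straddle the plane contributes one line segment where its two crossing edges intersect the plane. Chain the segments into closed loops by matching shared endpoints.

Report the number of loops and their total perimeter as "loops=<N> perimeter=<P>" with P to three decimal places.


Straddling triangles (6 of 12):
  (v1,v3,v2) [--+] → (0.416647, 0.721673, 0.5871)–(0.833294, 0, 0.5871)  len=0.8333
  (v3,v4,v2) [--+] → (-0.416647, 0.721673, 0.5871)–(0.416647, 0.721673, 0.5871)  len=0.8333
  (v4,v5,v2) [--+] → (-0.833294, 0, 0.5871)–(-0.416647, 0.721673, 0.5871)  len=0.8333
  (v5,v6,v2) [--+] → (-0.416647, -0.721673, 0.5871)–(-0.833294, 0, 0.5871)  len=0.8333
  (v6,v7,v2) [--+] → (0.416647, -0.721673, 0.5871)–(-0.416647, -0.721673, 0.5871)  len=0.8333
  (v7,v1,v2) [--+] → (0.833294, 0, 0.5871)–(0.416647, -0.721673, 0.5871)  len=0.8333

Chained into 1 loop(s):
  loop 1: 6 segments, perimeter = 4.9998
Total perimeter = 5.000

loops=1 perimeter=5.000


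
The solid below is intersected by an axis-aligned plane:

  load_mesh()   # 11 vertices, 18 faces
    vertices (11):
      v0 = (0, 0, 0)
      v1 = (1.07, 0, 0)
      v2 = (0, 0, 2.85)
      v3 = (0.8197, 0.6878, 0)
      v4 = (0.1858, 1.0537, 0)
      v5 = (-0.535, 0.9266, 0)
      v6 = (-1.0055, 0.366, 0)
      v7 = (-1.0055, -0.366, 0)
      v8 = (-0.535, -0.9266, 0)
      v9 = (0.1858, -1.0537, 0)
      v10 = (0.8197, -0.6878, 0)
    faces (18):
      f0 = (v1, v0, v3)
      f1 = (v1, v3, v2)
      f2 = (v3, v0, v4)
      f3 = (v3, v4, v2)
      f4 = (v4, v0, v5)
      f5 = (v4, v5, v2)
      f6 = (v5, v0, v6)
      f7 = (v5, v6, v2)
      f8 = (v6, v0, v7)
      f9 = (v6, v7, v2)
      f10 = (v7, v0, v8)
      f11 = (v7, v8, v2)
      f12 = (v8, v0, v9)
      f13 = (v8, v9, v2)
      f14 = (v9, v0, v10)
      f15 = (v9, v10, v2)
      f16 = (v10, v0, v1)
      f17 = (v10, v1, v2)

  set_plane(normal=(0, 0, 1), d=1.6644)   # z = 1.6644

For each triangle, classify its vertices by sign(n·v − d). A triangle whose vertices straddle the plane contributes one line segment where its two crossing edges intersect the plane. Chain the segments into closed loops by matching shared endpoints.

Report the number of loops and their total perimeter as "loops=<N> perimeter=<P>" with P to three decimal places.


loops=1 perimeter=2.740

Straddling triangles (9 of 18):
  (v1,v3,v2) [--+] → (0.340995, 0.286125, 1.6644)–(0.44512, 0, 1.6644)  len=0.3045
  (v3,v4,v2) [--+] → (0.0772928, 0.438339, 1.6644)–(0.340995, 0.286125, 1.6644)  len=0.3045
  (v4,v5,v2) [--+] → (-0.22256, 0.385466, 1.6644)–(0.0772928, 0.438339, 1.6644)  len=0.3045
  (v5,v6,v2) [--+] → (-0.418288, 0.152256, 1.6644)–(-0.22256, 0.385466, 1.6644)  len=0.3045
  (v6,v7,v2) [--+] → (-0.418288, -0.152256, 1.6644)–(-0.418288, 0.152256, 1.6644)  len=0.3045
  (v7,v8,v2) [--+] → (-0.22256, -0.385466, 1.6644)–(-0.418288, -0.152256, 1.6644)  len=0.3045
  (v8,v9,v2) [--+] → (0.0772928, -0.438339, 1.6644)–(-0.22256, -0.385466, 1.6644)  len=0.3045
  (v9,v10,v2) [--+] → (0.340995, -0.286125, 1.6644)–(0.0772928, -0.438339, 1.6644)  len=0.3045
  (v10,v1,v2) [--+] → (0.44512, 0, 1.6644)–(0.340995, -0.286125, 1.6644)  len=0.3045

Chained into 1 loop(s):
  loop 1: 9 segments, perimeter = 2.7403
Total perimeter = 2.740


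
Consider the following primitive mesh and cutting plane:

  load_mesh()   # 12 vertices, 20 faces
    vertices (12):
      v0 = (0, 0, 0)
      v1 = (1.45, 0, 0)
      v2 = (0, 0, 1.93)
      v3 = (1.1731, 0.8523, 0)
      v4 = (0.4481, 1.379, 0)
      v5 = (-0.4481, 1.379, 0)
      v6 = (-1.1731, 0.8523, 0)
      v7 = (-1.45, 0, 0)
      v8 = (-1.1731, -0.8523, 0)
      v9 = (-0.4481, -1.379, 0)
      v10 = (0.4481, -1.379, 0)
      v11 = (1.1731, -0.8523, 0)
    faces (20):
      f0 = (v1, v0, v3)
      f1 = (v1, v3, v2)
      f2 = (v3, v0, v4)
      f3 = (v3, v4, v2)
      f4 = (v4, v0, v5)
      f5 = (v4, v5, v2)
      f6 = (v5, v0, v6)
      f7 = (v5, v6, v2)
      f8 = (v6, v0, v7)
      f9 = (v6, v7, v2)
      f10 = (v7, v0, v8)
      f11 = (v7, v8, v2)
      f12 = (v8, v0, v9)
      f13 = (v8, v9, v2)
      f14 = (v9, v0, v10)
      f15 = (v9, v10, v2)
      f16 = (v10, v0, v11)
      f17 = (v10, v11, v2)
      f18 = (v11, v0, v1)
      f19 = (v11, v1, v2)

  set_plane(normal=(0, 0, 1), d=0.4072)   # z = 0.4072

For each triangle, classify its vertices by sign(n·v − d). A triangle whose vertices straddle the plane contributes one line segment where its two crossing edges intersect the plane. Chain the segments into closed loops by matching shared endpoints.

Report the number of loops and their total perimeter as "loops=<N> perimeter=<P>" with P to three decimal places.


Straddling triangles (10 of 20):
  (v1,v3,v2) [--+] → (0.925594, 0.672478, 0.4072)–(1.14407, 0, 0.4072)  len=0.7071
  (v3,v4,v2) [--+] → (0.353558, 1.08805, 0.4072)–(0.925594, 0.672478, 0.4072)  len=0.7071
  (v4,v5,v2) [--+] → (-0.353558, 1.08805, 0.4072)–(0.353558, 1.08805, 0.4072)  len=0.7071
  (v5,v6,v2) [--+] → (-0.925594, 0.672478, 0.4072)–(-0.353558, 1.08805, 0.4072)  len=0.7071
  (v6,v7,v2) [--+] → (-1.14407, 0, 0.4072)–(-0.925594, 0.672478, 0.4072)  len=0.7071
  (v7,v8,v2) [--+] → (-0.925594, -0.672478, 0.4072)–(-1.14407, 0, 0.4072)  len=0.7071
  (v8,v9,v2) [--+] → (-0.353558, -1.08805, 0.4072)–(-0.925594, -0.672478, 0.4072)  len=0.7071
  (v9,v10,v2) [--+] → (0.353558, -1.08805, 0.4072)–(-0.353558, -1.08805, 0.4072)  len=0.7071
  (v10,v11,v2) [--+] → (0.925594, -0.672478, 0.4072)–(0.353558, -1.08805, 0.4072)  len=0.7071
  (v11,v1,v2) [--+] → (1.14407, 0, 0.4072)–(0.925594, -0.672478, 0.4072)  len=0.7071

Chained into 1 loop(s):
  loop 1: 10 segments, perimeter = 7.0708
Total perimeter = 7.071

loops=1 perimeter=7.071
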